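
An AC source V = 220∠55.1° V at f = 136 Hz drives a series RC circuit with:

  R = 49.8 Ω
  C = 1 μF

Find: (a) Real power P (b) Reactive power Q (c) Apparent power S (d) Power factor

Step 1 — Angular frequency: ω = 2π·f = 2π·136 = 854.5 rad/s.
Step 2 — Component impedances:
  R: Z = R = 49.8 Ω
  C: Z = 1/(jωC) = -j/(ω·C) = 0 - j1170 Ω
Step 3 — Series combination: Z_total = R + C = 49.8 - j1170 Ω = 1171∠-87.6° Ω.
Step 4 — Source phasor: V = 220∠55.1° V = 125.9 + j180.4 V.
Step 5 — Current: I = V / Z = -0.1493 + j0.1139 A = 0.1878∠142.7° A.
Step 6 — Complex power: S = V·I* = 1.757 - j41.28 VA.
Step 7 — Real power: P = Re(S) = 1.757 W.
Step 8 — Reactive power: Q = Im(S) = -41.28 VAR.
Step 9 — Apparent power: |S| = 41.32 VA.
Step 10 — Power factor: PF = P/|S| = 0.04252 (leading).

(a) P = 1.757 W  (b) Q = -41.28 VAR  (c) S = 41.32 VA  (d) PF = 0.04252 (leading)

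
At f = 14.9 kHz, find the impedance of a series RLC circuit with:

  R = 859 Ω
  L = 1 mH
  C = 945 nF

Step 1 — Angular frequency: ω = 2π·f = 2π·1.49e+04 = 9.362e+04 rad/s.
Step 2 — Component impedances:
  R: Z = R = 859 Ω
  L: Z = jωL = j·9.362e+04·0.001 = 0 + j93.62 Ω
  C: Z = 1/(jωC) = -j/(ω·C) = 0 - j11.3 Ω
Step 3 — Series combination: Z_total = R + L + C = 859 + j82.32 Ω = 862.9∠5.5° Ω.

Z = 859 + j82.32 Ω = 862.9∠5.5° Ω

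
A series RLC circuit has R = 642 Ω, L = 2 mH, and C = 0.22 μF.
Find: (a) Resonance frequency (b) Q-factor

Step 1 — Resonance condition Im(Z)=0 gives ω₀ = 1/√(LC).
Step 2 — ω₀ = 1/√(0.002·2.2e-07) = 4.767e+04 rad/s.
Step 3 — f₀ = ω₀/(2π) = 7587 Hz.
Step 4 — Series Q: Q = ω₀L/R = 4.767e+04·0.002/642 = 0.1485.

(a) f₀ = 7587 Hz  (b) Q = 0.1485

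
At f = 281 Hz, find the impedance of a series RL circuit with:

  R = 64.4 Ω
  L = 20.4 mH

Step 1 — Angular frequency: ω = 2π·f = 2π·281 = 1766 rad/s.
Step 2 — Component impedances:
  R: Z = R = 64.4 Ω
  L: Z = jωL = j·1766·0.0204 = 0 + j36.02 Ω
Step 3 — Series combination: Z_total = R + L = 64.4 + j36.02 Ω = 73.79∠29.2° Ω.

Z = 64.4 + j36.02 Ω = 73.79∠29.2° Ω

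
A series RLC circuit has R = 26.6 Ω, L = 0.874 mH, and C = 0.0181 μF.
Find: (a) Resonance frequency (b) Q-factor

Step 1 — Resonance condition Im(Z)=0 gives ω₀ = 1/√(LC).
Step 2 — ω₀ = 1/√(0.000874·1.81e-08) = 2.514e+05 rad/s.
Step 3 — f₀ = ω₀/(2π) = 4.002e+04 Hz.
Step 4 — Series Q: Q = ω₀L/R = 2.514e+05·0.000874/26.6 = 8.261.

(a) f₀ = 4.002e+04 Hz  (b) Q = 8.261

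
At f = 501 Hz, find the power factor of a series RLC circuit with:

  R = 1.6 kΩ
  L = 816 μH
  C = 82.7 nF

Step 1 — Angular frequency: ω = 2π·f = 2π·501 = 3148 rad/s.
Step 2 — Component impedances:
  R: Z = R = 1600 Ω
  L: Z = jωL = j·3148·0.000816 = 0 + j2.569 Ω
  C: Z = 1/(jωC) = -j/(ω·C) = 0 - j3841 Ω
Step 3 — Series combination: Z_total = R + L + C = 1600 - j3839 Ω = 4159∠-67.4° Ω.
Step 4 — Power factor: PF = cos(φ) = Re(Z)/|Z| = 1600/4159 = 0.3847.
Step 5 — Type: Im(Z) = -3839 ⇒ leading (phase φ = -67.4°).

PF = 0.3847 (leading, φ = -67.4°)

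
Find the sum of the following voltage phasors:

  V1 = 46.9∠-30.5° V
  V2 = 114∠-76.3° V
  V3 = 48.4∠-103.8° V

Step 1 — Convert each phasor to rectangular form:
  V1 = 46.9·(cos(-30.5°) + j·sin(-30.5°)) = 40.41 - j23.8 V
  V2 = 114·(cos(-76.3°) + j·sin(-76.3°)) = 27 - j110.8 V
  V3 = 48.4·(cos(-103.8°) + j·sin(-103.8°)) = -11.55 - j47 V
Step 2 — Sum components: V_total = 55.86 - j181.6 V.
Step 3 — Convert to polar: |V_total| = 190 V, ∠V_total = -72.9°.

V_total = 190∠-72.9° V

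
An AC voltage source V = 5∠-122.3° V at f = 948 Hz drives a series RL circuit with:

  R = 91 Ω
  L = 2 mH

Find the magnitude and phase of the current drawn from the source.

Step 1 — Angular frequency: ω = 2π·f = 2π·948 = 5956 rad/s.
Step 2 — Component impedances:
  R: Z = R = 91 Ω
  L: Z = jωL = j·5956·0.002 = 0 + j11.91 Ω
Step 3 — Series combination: Z_total = R + L = 91 + j11.91 Ω = 91.78∠7.5° Ω.
Step 4 — Source phasor: V = 5∠-122.3° V = -2.672 - j4.226 V.
Step 5 — Ohm's law: I = V / Z_total = (-2.672 - j4.226) / (91 + j11.91) = -0.03484 - j0.04188 A.
Step 6 — Convert to polar: |I| = 0.05448 A, ∠I = -129.8°.

I = 0.05448∠-129.8° A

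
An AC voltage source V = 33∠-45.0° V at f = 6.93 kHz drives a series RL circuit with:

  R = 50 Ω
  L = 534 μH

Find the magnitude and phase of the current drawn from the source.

Step 1 — Angular frequency: ω = 2π·f = 2π·6930 = 4.354e+04 rad/s.
Step 2 — Component impedances:
  R: Z = R = 50 Ω
  L: Z = jωL = j·4.354e+04·0.000534 = 0 + j23.25 Ω
Step 3 — Series combination: Z_total = R + L = 50 + j23.25 Ω = 55.14∠24.9° Ω.
Step 4 — Source phasor: V = 33∠-45.0° V = 23.33 - j23.33 V.
Step 5 — Ohm's law: I = V / Z_total = (23.33 - j23.33) / (50 + j23.25) = 0.2053 - j0.5621 A.
Step 6 — Convert to polar: |I| = 0.5985 A, ∠I = -69.9°.

I = 0.5985∠-69.9° A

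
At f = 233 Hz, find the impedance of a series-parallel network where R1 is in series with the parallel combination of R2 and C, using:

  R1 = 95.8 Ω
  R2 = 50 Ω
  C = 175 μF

Step 1 — Angular frequency: ω = 2π·f = 2π·233 = 1464 rad/s.
Step 2 — Component impedances:
  R1: Z = R = 95.8 Ω
  R2: Z = R = 50 Ω
  C: Z = 1/(jωC) = -j/(ω·C) = 0 - j3.903 Ω
Step 3 — Parallel branch: R2 || C = 1/(1/R2 + 1/C) = 0.3029 - j3.88 Ω.
Step 4 — Series with R1: Z_total = R1 + (R2 || C) = 96.1 - j3.88 Ω = 96.18∠-2.3° Ω.

Z = 96.1 - j3.88 Ω = 96.18∠-2.3° Ω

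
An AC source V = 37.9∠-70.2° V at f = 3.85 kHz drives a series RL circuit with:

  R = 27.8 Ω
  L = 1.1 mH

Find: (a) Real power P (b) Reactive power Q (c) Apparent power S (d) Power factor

Step 1 — Angular frequency: ω = 2π·f = 2π·3850 = 2.419e+04 rad/s.
Step 2 — Component impedances:
  R: Z = R = 27.8 Ω
  L: Z = jωL = j·2.419e+04·0.0011 = 0 + j26.61 Ω
Step 3 — Series combination: Z_total = R + L = 27.8 + j26.61 Ω = 38.48∠43.7° Ω.
Step 4 — Source phasor: V = 37.9∠-70.2° V = 12.84 - j35.66 V.
Step 5 — Current: I = V / Z = -0.3997 - j0.9001 A = 0.9849∠-113.9° A.
Step 6 — Complex power: S = V·I* = 26.96 + j25.81 VA.
Step 7 — Real power: P = Re(S) = 26.96 W.
Step 8 — Reactive power: Q = Im(S) = 25.81 VAR.
Step 9 — Apparent power: |S| = 37.33 VA.
Step 10 — Power factor: PF = P/|S| = 0.7224 (lagging).

(a) P = 26.96 W  (b) Q = 25.81 VAR  (c) S = 37.33 VA  (d) PF = 0.7224 (lagging)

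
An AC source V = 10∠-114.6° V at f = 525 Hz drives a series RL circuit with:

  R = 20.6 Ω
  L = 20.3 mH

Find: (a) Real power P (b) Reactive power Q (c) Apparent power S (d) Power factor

Step 1 — Angular frequency: ω = 2π·f = 2π·525 = 3299 rad/s.
Step 2 — Component impedances:
  R: Z = R = 20.6 Ω
  L: Z = jωL = j·3299·0.0203 = 0 + j66.96 Ω
Step 3 — Series combination: Z_total = R + L = 20.6 + j66.96 Ω = 70.06∠72.9° Ω.
Step 4 — Source phasor: V = 10∠-114.6° V = -4.163 - j9.092 V.
Step 5 — Current: I = V / Z = -0.1415 + j0.01863 A = 0.1427∠172.5° A.
Step 6 — Complex power: S = V·I* = 0.4197 + j1.364 VA.
Step 7 — Real power: P = Re(S) = 0.4197 W.
Step 8 — Reactive power: Q = Im(S) = 1.364 VAR.
Step 9 — Apparent power: |S| = 1.427 VA.
Step 10 — Power factor: PF = P/|S| = 0.294 (lagging).

(a) P = 0.4197 W  (b) Q = 1.364 VAR  (c) S = 1.427 VA  (d) PF = 0.294 (lagging)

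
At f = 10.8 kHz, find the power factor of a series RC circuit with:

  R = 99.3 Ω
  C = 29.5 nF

Step 1 — Angular frequency: ω = 2π·f = 2π·1.08e+04 = 6.786e+04 rad/s.
Step 2 — Component impedances:
  R: Z = R = 99.3 Ω
  C: Z = 1/(jωC) = -j/(ω·C) = 0 - j499.5 Ω
Step 3 — Series combination: Z_total = R + C = 99.3 - j499.5 Ω = 509.3∠-78.8° Ω.
Step 4 — Power factor: PF = cos(φ) = Re(Z)/|Z| = 99.3/509.3 = 0.195.
Step 5 — Type: Im(Z) = -499.5 ⇒ leading (phase φ = -78.8°).

PF = 0.195 (leading, φ = -78.8°)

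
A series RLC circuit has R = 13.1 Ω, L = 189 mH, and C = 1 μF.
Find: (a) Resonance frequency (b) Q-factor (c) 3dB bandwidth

Step 1 — Resonance: ω₀ = 1/√(LC) = 1/√(0.189·1e-06) = 2300 rad/s.
Step 2 — f₀ = ω₀/(2π) = 366.1 Hz.
Step 3 — Series Q: Q = ω₀L/R = 2300·0.189/13.1 = 33.19.
Step 4 — Bandwidth: Δω = ω₀/Q = 69.31 rad/s; BW = Δω/(2π) = 11.03 Hz.

(a) f₀ = 366.1 Hz  (b) Q = 33.19  (c) BW = 11.03 Hz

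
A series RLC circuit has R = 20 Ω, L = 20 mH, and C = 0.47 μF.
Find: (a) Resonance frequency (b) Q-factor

Step 1 — Resonance condition Im(Z)=0 gives ω₀ = 1/√(LC).
Step 2 — ω₀ = 1/√(0.02·4.7e-07) = 1.031e+04 rad/s.
Step 3 — f₀ = ω₀/(2π) = 1642 Hz.
Step 4 — Series Q: Q = ω₀L/R = 1.031e+04·0.02/20 = 10.31.

(a) f₀ = 1642 Hz  (b) Q = 10.31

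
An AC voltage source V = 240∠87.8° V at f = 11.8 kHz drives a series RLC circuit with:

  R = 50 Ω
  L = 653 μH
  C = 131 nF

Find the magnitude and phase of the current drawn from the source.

Step 1 — Angular frequency: ω = 2π·f = 2π·1.18e+04 = 7.414e+04 rad/s.
Step 2 — Component impedances:
  R: Z = R = 50 Ω
  L: Z = jωL = j·7.414e+04·0.000653 = 0 + j48.41 Ω
  C: Z = 1/(jωC) = -j/(ω·C) = 0 - j103 Ω
Step 3 — Series combination: Z_total = R + L + C = 50 - j54.55 Ω = 73.99∠-47.5° Ω.
Step 4 — Source phasor: V = 240∠87.8° V = 9.213 + j239.8 V.
Step 5 — Ohm's law: I = V / Z_total = (9.213 + j239.8) / (50 - j54.55) = -2.305 + j2.282 A.
Step 6 — Convert to polar: |I| = 3.243 A, ∠I = 135.3°.

I = 3.243∠135.3° A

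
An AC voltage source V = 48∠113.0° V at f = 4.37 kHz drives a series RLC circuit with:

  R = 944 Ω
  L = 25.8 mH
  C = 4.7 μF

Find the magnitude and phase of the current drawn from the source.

Step 1 — Angular frequency: ω = 2π·f = 2π·4370 = 2.746e+04 rad/s.
Step 2 — Component impedances:
  R: Z = R = 944 Ω
  L: Z = jωL = j·2.746e+04·0.0258 = 0 + j708.4 Ω
  C: Z = 1/(jωC) = -j/(ω·C) = 0 - j7.749 Ω
Step 3 — Series combination: Z_total = R + L + C = 944 + j700.7 Ω = 1176∠36.6° Ω.
Step 4 — Source phasor: V = 48∠113.0° V = -18.76 + j44.18 V.
Step 5 — Ohm's law: I = V / Z_total = (-18.76 + j44.18) / (944 + j700.7) = 0.009589 + j0.03969 A.
Step 6 — Convert to polar: |I| = 0.04083 A, ∠I = 76.4°.

I = 0.04083∠76.4° A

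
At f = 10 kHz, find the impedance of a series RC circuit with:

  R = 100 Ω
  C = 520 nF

Step 1 — Angular frequency: ω = 2π·f = 2π·1e+04 = 6.283e+04 rad/s.
Step 2 — Component impedances:
  R: Z = R = 100 Ω
  C: Z = 1/(jωC) = -j/(ω·C) = 0 - j30.61 Ω
Step 3 — Series combination: Z_total = R + C = 100 - j30.61 Ω = 104.6∠-17.0° Ω.

Z = 100 - j30.61 Ω = 104.6∠-17.0° Ω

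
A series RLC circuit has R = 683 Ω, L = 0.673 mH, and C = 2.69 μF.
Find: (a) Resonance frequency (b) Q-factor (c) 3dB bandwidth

Step 1 — Resonance: ω₀ = 1/√(LC) = 1/√(0.000673·2.69e-06) = 2.35e+04 rad/s.
Step 2 — f₀ = ω₀/(2π) = 3741 Hz.
Step 3 — Series Q: Q = ω₀L/R = 2.35e+04·0.000673/683 = 0.02316.
Step 4 — Bandwidth: Δω = ω₀/Q = 1.015e+06 rad/s; BW = Δω/(2π) = 1.615e+05 Hz.

(a) f₀ = 3741 Hz  (b) Q = 0.02316  (c) BW = 1.615e+05 Hz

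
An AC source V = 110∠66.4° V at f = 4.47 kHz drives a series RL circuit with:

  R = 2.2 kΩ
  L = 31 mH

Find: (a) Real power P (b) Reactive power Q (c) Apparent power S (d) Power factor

Step 1 — Angular frequency: ω = 2π·f = 2π·4470 = 2.809e+04 rad/s.
Step 2 — Component impedances:
  R: Z = R = 2200 Ω
  L: Z = jωL = j·2.809e+04·0.031 = 0 + j870.7 Ω
Step 3 — Series combination: Z_total = R + L = 2200 + j870.7 Ω = 2366∠21.6° Ω.
Step 4 — Source phasor: V = 110∠66.4° V = 44.04 + j100.8 V.
Step 5 — Current: I = V / Z = 0.03298 + j0.03276 A = 0.04649∠44.8° A.
Step 6 — Complex power: S = V·I* = 4.755 + j1.882 VA.
Step 7 — Real power: P = Re(S) = 4.755 W.
Step 8 — Reactive power: Q = Im(S) = 1.882 VAR.
Step 9 — Apparent power: |S| = 5.114 VA.
Step 10 — Power factor: PF = P/|S| = 0.9298 (lagging).

(a) P = 4.755 W  (b) Q = 1.882 VAR  (c) S = 5.114 VA  (d) PF = 0.9298 (lagging)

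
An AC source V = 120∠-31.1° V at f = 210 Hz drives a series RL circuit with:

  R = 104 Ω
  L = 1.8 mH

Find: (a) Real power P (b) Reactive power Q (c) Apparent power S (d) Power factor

Step 1 — Angular frequency: ω = 2π·f = 2π·210 = 1319 rad/s.
Step 2 — Component impedances:
  R: Z = R = 104 Ω
  L: Z = jωL = j·1319·0.0018 = 0 + j2.375 Ω
Step 3 — Series combination: Z_total = R + L = 104 + j2.375 Ω = 104∠1.3° Ω.
Step 4 — Source phasor: V = 120∠-31.1° V = 102.8 - j61.98 V.
Step 5 — Current: I = V / Z = 0.9739 - j0.6182 A = 1.154∠-32.4° A.
Step 6 — Complex power: S = V·I* = 138.4 + j3.16 VA.
Step 7 — Real power: P = Re(S) = 138.4 W.
Step 8 — Reactive power: Q = Im(S) = 3.16 VAR.
Step 9 — Apparent power: |S| = 138.4 VA.
Step 10 — Power factor: PF = P/|S| = 0.9997 (lagging).

(a) P = 138.4 W  (b) Q = 3.16 VAR  (c) S = 138.4 VA  (d) PF = 0.9997 (lagging)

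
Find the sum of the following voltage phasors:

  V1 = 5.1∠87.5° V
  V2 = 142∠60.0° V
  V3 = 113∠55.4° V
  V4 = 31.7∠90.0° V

Step 1 — Convert each phasor to rectangular form:
  V1 = 5.1·(cos(87.5°) + j·sin(87.5°)) = 0.2225 + j5.095 V
  V2 = 142·(cos(60.0°) + j·sin(60.0°)) = 71 + j123 V
  V3 = 113·(cos(55.4°) + j·sin(55.4°)) = 64.17 + j93.01 V
  V4 = 31.7·(cos(90.0°) + j·sin(90.0°)) = 0 + j31.7 V
Step 2 — Sum components: V_total = 135.4 + j252.8 V.
Step 3 — Convert to polar: |V_total| = 286.8 V, ∠V_total = 61.8°.

V_total = 286.8∠61.8° V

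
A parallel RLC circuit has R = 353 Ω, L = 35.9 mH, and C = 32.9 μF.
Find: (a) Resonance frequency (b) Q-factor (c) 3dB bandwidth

Step 1 — Resonance: ω₀ = 1/√(LC) = 1/√(0.0359·3.29e-05) = 920.1 rad/s.
Step 2 — f₀ = ω₀/(2π) = 146.4 Hz.
Step 3 — Parallel Q: Q = R/(ω₀L) = 353/(920.1·0.0359) = 10.69.
Step 4 — Bandwidth: Δω = ω₀/Q = 86.11 rad/s; BW = Δω/(2π) = 13.7 Hz.

(a) f₀ = 146.4 Hz  (b) Q = 10.69  (c) BW = 13.7 Hz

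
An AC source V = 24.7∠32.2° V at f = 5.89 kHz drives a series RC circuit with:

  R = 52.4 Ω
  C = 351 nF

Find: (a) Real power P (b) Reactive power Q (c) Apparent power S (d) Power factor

Step 1 — Angular frequency: ω = 2π·f = 2π·5890 = 3.701e+04 rad/s.
Step 2 — Component impedances:
  R: Z = R = 52.4 Ω
  C: Z = 1/(jωC) = -j/(ω·C) = 0 - j76.98 Ω
Step 3 — Series combination: Z_total = R + C = 52.4 - j76.98 Ω = 93.12∠-55.8° Ω.
Step 4 — Source phasor: V = 24.7∠32.2° V = 20.9 + j13.16 V.
Step 5 — Current: I = V / Z = 0.00945 + j0.2651 A = 0.2652∠88.0° A.
Step 6 — Complex power: S = V·I* = 3.686 - j5.416 VA.
Step 7 — Real power: P = Re(S) = 3.686 W.
Step 8 — Reactive power: Q = Im(S) = -5.416 VAR.
Step 9 — Apparent power: |S| = 6.551 VA.
Step 10 — Power factor: PF = P/|S| = 0.5627 (leading).

(a) P = 3.686 W  (b) Q = -5.416 VAR  (c) S = 6.551 VA  (d) PF = 0.5627 (leading)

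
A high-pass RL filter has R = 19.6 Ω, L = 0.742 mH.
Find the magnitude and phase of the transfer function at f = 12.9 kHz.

Step 1 — Angular frequency: ω = 2π·1.29e+04 = 8.105e+04 rad/s.
Step 2 — Transfer function: H(jω) = jωL/(R + jωL).
Step 3 — Numerator jωL = j·60.14; denominator R + jωL = 19.6 + j60.14.
Step 4 — H = 0.904 + j0.2946.
Step 5 — Magnitude: |H| = 0.9508 (-0.4 dB); phase: φ = 18.1°.

|H| = 0.9508 (-0.4 dB), φ = 18.1°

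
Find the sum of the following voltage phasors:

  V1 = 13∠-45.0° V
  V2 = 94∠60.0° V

Step 1 — Convert each phasor to rectangular form:
  V1 = 13·(cos(-45.0°) + j·sin(-45.0°)) = 9.192 - j9.192 V
  V2 = 94·(cos(60.0°) + j·sin(60.0°)) = 47 + j81.41 V
Step 2 — Sum components: V_total = 56.19 + j72.21 V.
Step 3 — Convert to polar: |V_total| = 91.5 V, ∠V_total = 52.1°.

V_total = 91.5∠52.1° V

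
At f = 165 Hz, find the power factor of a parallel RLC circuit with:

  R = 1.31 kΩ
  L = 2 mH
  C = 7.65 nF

Step 1 — Angular frequency: ω = 2π·f = 2π·165 = 1037 rad/s.
Step 2 — Component impedances:
  R: Z = R = 1310 Ω
  L: Z = jωL = j·1037·0.002 = 0 + j2.073 Ω
  C: Z = 1/(jωC) = -j/(ω·C) = 0 - j1.261e+05 Ω
Step 3 — Parallel combination: 1/Z_total = 1/R + 1/L + 1/C; Z_total = 0.003282 + j2.073 Ω = 2.073∠89.9° Ω.
Step 4 — Power factor: PF = cos(φ) = Re(Z)/|Z| = 0.003282/2.073 = 0.001583.
Step 5 — Type: Im(Z) = 2.073 ⇒ lagging (phase φ = 89.9°).

PF = 0.001583 (lagging, φ = 89.9°)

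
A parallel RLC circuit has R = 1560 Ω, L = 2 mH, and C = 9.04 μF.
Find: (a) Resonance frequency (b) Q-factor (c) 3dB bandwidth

Step 1 — Resonance: ω₀ = 1/√(LC) = 1/√(0.002·9.04e-06) = 7437 rad/s.
Step 2 — f₀ = ω₀/(2π) = 1184 Hz.
Step 3 — Parallel Q: Q = R/(ω₀L) = 1560/(7437·0.002) = 104.9.
Step 4 — Bandwidth: Δω = ω₀/Q = 70.91 rad/s; BW = Δω/(2π) = 11.29 Hz.

(a) f₀ = 1184 Hz  (b) Q = 104.9  (c) BW = 11.29 Hz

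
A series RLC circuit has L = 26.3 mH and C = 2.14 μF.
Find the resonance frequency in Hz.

Step 1 — Resonance condition Im(Z)=0 gives ω₀ = 1/√(LC).
Step 2 — ω₀ = 1/√(0.0263·2.14e-06) = 4215 rad/s.
Step 3 — f₀ = ω₀/(2π) = 670.9 Hz.

f₀ = 670.9 Hz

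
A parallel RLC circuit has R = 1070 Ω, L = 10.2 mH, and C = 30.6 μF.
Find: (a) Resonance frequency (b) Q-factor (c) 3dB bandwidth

Step 1 — Resonance: ω₀ = 1/√(LC) = 1/√(0.0102·3.06e-05) = 1790 rad/s.
Step 2 — f₀ = ω₀/(2π) = 284.9 Hz.
Step 3 — Parallel Q: Q = R/(ω₀L) = 1070/(1790·0.0102) = 58.61.
Step 4 — Bandwidth: Δω = ω₀/Q = 30.54 rad/s; BW = Δω/(2π) = 4.861 Hz.

(a) f₀ = 284.9 Hz  (b) Q = 58.61  (c) BW = 4.861 Hz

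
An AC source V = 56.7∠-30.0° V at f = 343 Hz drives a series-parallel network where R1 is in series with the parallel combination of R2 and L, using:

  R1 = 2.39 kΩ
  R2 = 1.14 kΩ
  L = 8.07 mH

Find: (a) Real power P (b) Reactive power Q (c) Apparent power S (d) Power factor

Step 1 — Angular frequency: ω = 2π·f = 2π·343 = 2155 rad/s.
Step 2 — Component impedances:
  R1: Z = R = 2390 Ω
  R2: Z = R = 1140 Ω
  L: Z = jωL = j·2155·0.00807 = 0 + j17.39 Ω
Step 3 — Parallel branch: R2 || L = 1/(1/R2 + 1/L) = 0.2653 + j17.39 Ω.
Step 4 — Series with R1: Z_total = R1 + (R2 || L) = 2390 + j17.39 Ω = 2390∠0.4° Ω.
Step 5 — Source phasor: V = 56.7∠-30.0° V = 49.1 - j28.35 V.
Step 6 — Current: I = V / Z = 0.02046 - j0.01201 A = 0.02372∠-30.4° A.
Step 7 — Complex power: S = V·I* = 1.345 + j0.009784 VA.
Step 8 — Real power: P = Re(S) = 1.345 W.
Step 9 — Reactive power: Q = Im(S) = 0.009784 VAR.
Step 10 — Apparent power: |S| = 1.345 VA.
Step 11 — Power factor: PF = P/|S| = 1 (lagging).

(a) P = 1.345 W  (b) Q = 0.009784 VAR  (c) S = 1.345 VA  (d) PF = 1 (lagging)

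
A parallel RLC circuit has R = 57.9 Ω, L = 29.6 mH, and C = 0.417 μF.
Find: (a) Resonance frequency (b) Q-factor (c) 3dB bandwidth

Step 1 — Resonance: ω₀ = 1/√(LC) = 1/√(0.0296·4.17e-07) = 9001 rad/s.
Step 2 — f₀ = ω₀/(2π) = 1433 Hz.
Step 3 — Parallel Q: Q = R/(ω₀L) = 57.9/(9001·0.0296) = 0.2173.
Step 4 — Bandwidth: Δω = ω₀/Q = 4.142e+04 rad/s; BW = Δω/(2π) = 6592 Hz.

(a) f₀ = 1433 Hz  (b) Q = 0.2173  (c) BW = 6592 Hz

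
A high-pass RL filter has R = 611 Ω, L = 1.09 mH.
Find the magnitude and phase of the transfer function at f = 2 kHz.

Step 1 — Angular frequency: ω = 2π·2000 = 1.257e+04 rad/s.
Step 2 — Transfer function: H(jω) = jωL/(R + jωL).
Step 3 — Numerator jωL = j·13.7; denominator R + jωL = 611 + j13.7.
Step 4 — H = 0.0005023 + j0.02241.
Step 5 — Magnitude: |H| = 0.02241 (-33.0 dB); phase: φ = 88.7°.

|H| = 0.02241 (-33.0 dB), φ = 88.7°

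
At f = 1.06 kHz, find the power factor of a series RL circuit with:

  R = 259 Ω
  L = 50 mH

Step 1 — Angular frequency: ω = 2π·f = 2π·1060 = 6660 rad/s.
Step 2 — Component impedances:
  R: Z = R = 259 Ω
  L: Z = jωL = j·6660·0.05 = 0 + j333 Ω
Step 3 — Series combination: Z_total = R + L = 259 + j333 Ω = 421.9∠52.1° Ω.
Step 4 — Power factor: PF = cos(φ) = Re(Z)/|Z| = 259/421.9 = 0.6139.
Step 5 — Type: Im(Z) = 333 ⇒ lagging (phase φ = 52.1°).

PF = 0.6139 (lagging, φ = 52.1°)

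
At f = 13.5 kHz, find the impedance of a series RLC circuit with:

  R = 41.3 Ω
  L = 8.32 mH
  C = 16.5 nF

Step 1 — Angular frequency: ω = 2π·f = 2π·1.35e+04 = 8.482e+04 rad/s.
Step 2 — Component impedances:
  R: Z = R = 41.3 Ω
  L: Z = jωL = j·8.482e+04·0.00832 = 0 + j705.7 Ω
  C: Z = 1/(jωC) = -j/(ω·C) = 0 - j714.5 Ω
Step 3 — Series combination: Z_total = R + L + C = 41.3 - j8.773 Ω = 42.22∠-12.0° Ω.

Z = 41.3 - j8.773 Ω = 42.22∠-12.0° Ω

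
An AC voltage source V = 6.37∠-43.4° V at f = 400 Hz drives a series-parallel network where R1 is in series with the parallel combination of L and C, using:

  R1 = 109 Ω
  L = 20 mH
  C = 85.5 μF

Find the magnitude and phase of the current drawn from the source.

Step 1 — Angular frequency: ω = 2π·f = 2π·400 = 2513 rad/s.
Step 2 — Component impedances:
  R1: Z = R = 109 Ω
  L: Z = jωL = j·2513·0.02 = 0 + j50.27 Ω
  C: Z = 1/(jωC) = -j/(ω·C) = 0 - j4.654 Ω
Step 3 — Parallel branch: L || C = 1/(1/L + 1/C) = 0 - j5.128 Ω.
Step 4 — Series with R1: Z_total = R1 + (L || C) = 109 - j5.128 Ω = 109.1∠-2.7° Ω.
Step 5 — Source phasor: V = 6.37∠-43.4° V = 4.628 - j4.377 V.
Step 6 — Ohm's law: I = V / Z_total = (4.628 - j4.377) / (109 - j5.128) = 0.04425 - j0.03807 A.
Step 7 — Convert to polar: |I| = 0.05838 A, ∠I = -40.7°.

I = 0.05838∠-40.7° A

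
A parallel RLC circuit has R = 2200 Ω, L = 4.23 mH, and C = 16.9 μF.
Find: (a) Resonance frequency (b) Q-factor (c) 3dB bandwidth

Step 1 — Resonance: ω₀ = 1/√(LC) = 1/√(0.00423·1.69e-05) = 3740 rad/s.
Step 2 — f₀ = ω₀/(2π) = 595.3 Hz.
Step 3 — Parallel Q: Q = R/(ω₀L) = 2200/(3740·0.00423) = 139.1.
Step 4 — Bandwidth: Δω = ω₀/Q = 26.9 rad/s; BW = Δω/(2π) = 4.281 Hz.

(a) f₀ = 595.3 Hz  (b) Q = 139.1  (c) BW = 4.281 Hz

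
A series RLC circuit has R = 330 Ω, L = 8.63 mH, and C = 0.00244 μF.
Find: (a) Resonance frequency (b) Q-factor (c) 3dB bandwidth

Step 1 — Resonance: ω₀ = 1/√(LC) = 1/√(0.00863·2.44e-09) = 2.179e+05 rad/s.
Step 2 — f₀ = ω₀/(2π) = 3.468e+04 Hz.
Step 3 — Series Q: Q = ω₀L/R = 2.179e+05·0.00863/330 = 5.699.
Step 4 — Bandwidth: Δω = ω₀/Q = 3.824e+04 rad/s; BW = Δω/(2π) = 6086 Hz.

(a) f₀ = 3.468e+04 Hz  (b) Q = 5.699  (c) BW = 6086 Hz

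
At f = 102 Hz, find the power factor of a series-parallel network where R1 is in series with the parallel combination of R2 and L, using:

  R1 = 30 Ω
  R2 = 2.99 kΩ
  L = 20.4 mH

Step 1 — Angular frequency: ω = 2π·f = 2π·102 = 640.9 rad/s.
Step 2 — Component impedances:
  R1: Z = R = 30 Ω
  R2: Z = R = 2990 Ω
  L: Z = jωL = j·640.9·0.0204 = 0 + j13.07 Ω
Step 3 — Parallel branch: R2 || L = 1/(1/R2 + 1/L) = 0.05717 + j13.07 Ω.
Step 4 — Series with R1: Z_total = R1 + (R2 || L) = 30.06 + j13.07 Ω = 32.78∠23.5° Ω.
Step 5 — Power factor: PF = cos(φ) = Re(Z)/|Z| = 30.06/32.78 = 0.917.
Step 6 — Type: Im(Z) = 13.07 ⇒ lagging (phase φ = 23.5°).

PF = 0.917 (lagging, φ = 23.5°)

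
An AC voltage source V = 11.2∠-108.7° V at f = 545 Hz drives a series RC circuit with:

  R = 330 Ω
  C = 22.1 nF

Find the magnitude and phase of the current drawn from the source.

Step 1 — Angular frequency: ω = 2π·f = 2π·545 = 3424 rad/s.
Step 2 — Component impedances:
  R: Z = R = 330 Ω
  C: Z = 1/(jωC) = -j/(ω·C) = 0 - j1.321e+04 Ω
Step 3 — Series combination: Z_total = R + C = 330 - j1.321e+04 Ω = 1.322e+04∠-88.6° Ω.
Step 4 — Source phasor: V = 11.2∠-108.7° V = -3.591 - j10.61 V.
Step 5 — Ohm's law: I = V / Z_total = (-3.591 - j10.61) / (330 - j1.321e+04) = 0.0007956 - j0.0002916 A.
Step 6 — Convert to polar: |I| = 0.0008473 A, ∠I = -20.1°.

I = 0.0008473∠-20.1° A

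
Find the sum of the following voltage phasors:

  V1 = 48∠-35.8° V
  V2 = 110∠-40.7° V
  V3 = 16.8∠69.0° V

Step 1 — Convert each phasor to rectangular form:
  V1 = 48·(cos(-35.8°) + j·sin(-35.8°)) = 38.93 - j28.08 V
  V2 = 110·(cos(-40.7°) + j·sin(-40.7°)) = 83.39 - j71.73 V
  V3 = 16.8·(cos(69.0°) + j·sin(69.0°)) = 6.021 + j15.68 V
Step 2 — Sum components: V_total = 128.3 - j84.12 V.
Step 3 — Convert to polar: |V_total| = 153.5 V, ∠V_total = -33.2°.

V_total = 153.5∠-33.2° V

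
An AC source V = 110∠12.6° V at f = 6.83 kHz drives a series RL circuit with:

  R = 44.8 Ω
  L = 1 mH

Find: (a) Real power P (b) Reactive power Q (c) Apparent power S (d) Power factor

Step 1 — Angular frequency: ω = 2π·f = 2π·6830 = 4.291e+04 rad/s.
Step 2 — Component impedances:
  R: Z = R = 44.8 Ω
  L: Z = jωL = j·4.291e+04·0.001 = 0 + j42.91 Ω
Step 3 — Series combination: Z_total = R + L = 44.8 + j42.91 Ω = 62.04∠43.8° Ω.
Step 4 — Source phasor: V = 110∠12.6° V = 107.4 + j24 V.
Step 5 — Current: I = V / Z = 1.517 - j0.9177 A = 1.773∠-31.2° A.
Step 6 — Complex power: S = V·I* = 140.8 + j134.9 VA.
Step 7 — Real power: P = Re(S) = 140.8 W.
Step 8 — Reactive power: Q = Im(S) = 134.9 VAR.
Step 9 — Apparent power: |S| = 195 VA.
Step 10 — Power factor: PF = P/|S| = 0.7221 (lagging).

(a) P = 140.8 W  (b) Q = 134.9 VAR  (c) S = 195 VA  (d) PF = 0.7221 (lagging)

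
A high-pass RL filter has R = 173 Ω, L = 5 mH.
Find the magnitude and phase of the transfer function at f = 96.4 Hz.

Step 1 — Angular frequency: ω = 2π·96.4 = 605.7 rad/s.
Step 2 — Transfer function: H(jω) = jωL/(R + jωL).
Step 3 — Numerator jωL = j·3.028; denominator R + jωL = 173 + j3.028.
Step 4 — H = 0.0003064 + j0.0175.
Step 5 — Magnitude: |H| = 0.0175 (-35.1 dB); phase: φ = 89.0°.

|H| = 0.0175 (-35.1 dB), φ = 89.0°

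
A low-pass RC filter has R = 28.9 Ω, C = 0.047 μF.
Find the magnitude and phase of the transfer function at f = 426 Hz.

Step 1 — Angular frequency: ω = 2π·426 = 2677 rad/s.
Step 2 — Transfer function: H(jω) = 1/(1 + jωRC).
Step 3 — Denominator: 1 + jωRC = 1 + j·2677·28.9·4.7e-08 = 1 + j0.003636.
Step 4 — H = 1 - j0.003636.
Step 5 — Magnitude: |H| = 1 (-0.0 dB); phase: φ = -0.2°.

|H| = 1 (-0.0 dB), φ = -0.2°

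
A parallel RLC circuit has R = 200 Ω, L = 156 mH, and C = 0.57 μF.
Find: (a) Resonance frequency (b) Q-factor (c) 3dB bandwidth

Step 1 — Resonance: ω₀ = 1/√(LC) = 1/√(0.156·5.7e-07) = 3354 rad/s.
Step 2 — f₀ = ω₀/(2π) = 533.7 Hz.
Step 3 — Parallel Q: Q = R/(ω₀L) = 200/(3354·0.156) = 0.3823.
Step 4 — Bandwidth: Δω = ω₀/Q = 8772 rad/s; BW = Δω/(2π) = 1396 Hz.

(a) f₀ = 533.7 Hz  (b) Q = 0.3823  (c) BW = 1396 Hz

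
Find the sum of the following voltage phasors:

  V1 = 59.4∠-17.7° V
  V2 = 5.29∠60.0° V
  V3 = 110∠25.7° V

Step 1 — Convert each phasor to rectangular form:
  V1 = 59.4·(cos(-17.7°) + j·sin(-17.7°)) = 56.59 - j18.06 V
  V2 = 5.29·(cos(60.0°) + j·sin(60.0°)) = 2.645 + j4.581 V
  V3 = 110·(cos(25.7°) + j·sin(25.7°)) = 99.12 + j47.7 V
Step 2 — Sum components: V_total = 158.4 + j34.22 V.
Step 3 — Convert to polar: |V_total| = 162 V, ∠V_total = 12.2°.

V_total = 162∠12.2° V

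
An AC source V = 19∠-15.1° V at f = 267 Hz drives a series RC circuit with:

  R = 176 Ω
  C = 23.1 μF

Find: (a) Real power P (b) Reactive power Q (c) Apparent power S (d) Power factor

Step 1 — Angular frequency: ω = 2π·f = 2π·267 = 1678 rad/s.
Step 2 — Component impedances:
  R: Z = R = 176 Ω
  C: Z = 1/(jωC) = -j/(ω·C) = 0 - j25.8 Ω
Step 3 — Series combination: Z_total = R + C = 176 - j25.8 Ω = 177.9∠-8.3° Ω.
Step 4 — Source phasor: V = 19∠-15.1° V = 18.34 - j4.95 V.
Step 5 — Current: I = V / Z = 0.1061 - j0.01257 A = 0.1068∠-6.8° A.
Step 6 — Complex power: S = V·I* = 2.008 - j0.2944 VA.
Step 7 — Real power: P = Re(S) = 2.008 W.
Step 8 — Reactive power: Q = Im(S) = -0.2944 VAR.
Step 9 — Apparent power: |S| = 2.029 VA.
Step 10 — Power factor: PF = P/|S| = 0.9894 (leading).

(a) P = 2.008 W  (b) Q = -0.2944 VAR  (c) S = 2.029 VA  (d) PF = 0.9894 (leading)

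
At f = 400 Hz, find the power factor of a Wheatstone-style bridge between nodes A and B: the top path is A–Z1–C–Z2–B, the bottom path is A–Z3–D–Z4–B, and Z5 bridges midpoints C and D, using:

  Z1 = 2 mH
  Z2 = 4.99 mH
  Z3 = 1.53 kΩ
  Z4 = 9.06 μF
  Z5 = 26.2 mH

Step 1 — Angular frequency: ω = 2π·f = 2π·400 = 2513 rad/s.
Step 2 — Component impedances:
  Z1: Z = jωL = j·2513·0.002 = 0 + j5.027 Ω
  Z2: Z = jωL = j·2513·0.00499 = 0 + j12.54 Ω
  Z3: Z = R = 1530 Ω
  Z4: Z = 1/(jωC) = -j/(ω·C) = 0 - j43.92 Ω
  Z5: Z = jωL = j·2513·0.0262 = 0 + j65.85 Ω
Step 3 — Bridge requires nodal analysis (the Z5 bridge couples midpoints C and D, so the two paths cannot be reduced to a simple series/parallel combination). Setting node B to ground and injecting 1 A at node A, the 3-node admittance system at A, C, D solves to V_A = Z_AB = 0.5483 + j13.02 Ω = 13.04∠87.6° Ω.
Step 4 — Power factor: PF = cos(φ) = Re(Z)/|Z| = 0.5483/13.036 = 0.04206.
Step 5 — Type: Im(Z) = 13.02 ⇒ lagging (phase φ = 87.6°).

PF = 0.04206 (lagging, φ = 87.6°)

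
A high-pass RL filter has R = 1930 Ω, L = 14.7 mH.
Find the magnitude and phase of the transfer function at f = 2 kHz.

Step 1 — Angular frequency: ω = 2π·2000 = 1.257e+04 rad/s.
Step 2 — Transfer function: H(jω) = jωL/(R + jωL).
Step 3 — Numerator jωL = j·184.7; denominator R + jωL = 1930 + j184.7.
Step 4 — H = 0.009078 + j0.09484.
Step 5 — Magnitude: |H| = 0.09528 (-20.4 dB); phase: φ = 84.5°.

|H| = 0.09528 (-20.4 dB), φ = 84.5°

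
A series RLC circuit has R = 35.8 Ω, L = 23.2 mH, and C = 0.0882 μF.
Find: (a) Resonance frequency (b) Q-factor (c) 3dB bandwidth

Step 1 — Resonance: ω₀ = 1/√(LC) = 1/√(0.0232·8.82e-08) = 2.211e+04 rad/s.
Step 2 — f₀ = ω₀/(2π) = 3518 Hz.
Step 3 — Series Q: Q = ω₀L/R = 2.211e+04·0.0232/35.8 = 14.33.
Step 4 — Bandwidth: Δω = ω₀/Q = 1543 rad/s; BW = Δω/(2π) = 245.6 Hz.

(a) f₀ = 3518 Hz  (b) Q = 14.33  (c) BW = 245.6 Hz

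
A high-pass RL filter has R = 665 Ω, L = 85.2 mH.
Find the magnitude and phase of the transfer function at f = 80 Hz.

Step 1 — Angular frequency: ω = 2π·80 = 502.7 rad/s.
Step 2 — Transfer function: H(jω) = jωL/(R + jωL).
Step 3 — Numerator jωL = j·42.83; denominator R + jωL = 665 + j42.83.
Step 4 — H = 0.00413 + j0.06413.
Step 5 — Magnitude: |H| = 0.06427 (-23.8 dB); phase: φ = 86.3°.

|H| = 0.06427 (-23.8 dB), φ = 86.3°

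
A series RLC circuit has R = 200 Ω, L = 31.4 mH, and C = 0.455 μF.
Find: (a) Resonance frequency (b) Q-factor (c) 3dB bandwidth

Step 1 — Resonance: ω₀ = 1/√(LC) = 1/√(0.0314·4.55e-07) = 8366 rad/s.
Step 2 — f₀ = ω₀/(2π) = 1332 Hz.
Step 3 — Series Q: Q = ω₀L/R = 8366·0.0314/200 = 1.313.
Step 4 — Bandwidth: Δω = ω₀/Q = 6369 rad/s; BW = Δω/(2π) = 1014 Hz.

(a) f₀ = 1332 Hz  (b) Q = 1.313  (c) BW = 1014 Hz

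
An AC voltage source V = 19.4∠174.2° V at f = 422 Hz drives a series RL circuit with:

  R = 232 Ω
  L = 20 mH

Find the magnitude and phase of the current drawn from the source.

Step 1 — Angular frequency: ω = 2π·f = 2π·422 = 2652 rad/s.
Step 2 — Component impedances:
  R: Z = R = 232 Ω
  L: Z = jωL = j·2652·0.02 = 0 + j53.03 Ω
Step 3 — Series combination: Z_total = R + L = 232 + j53.03 Ω = 238∠12.9° Ω.
Step 4 — Source phasor: V = 19.4∠174.2° V = -19.3 + j1.96 V.
Step 5 — Ohm's law: I = V / Z_total = (-19.3 + j1.96) / (232 + j53.03) = -0.07723 + j0.0261 A.
Step 6 — Convert to polar: |I| = 0.08152 A, ∠I = 161.3°.

I = 0.08152∠161.3° A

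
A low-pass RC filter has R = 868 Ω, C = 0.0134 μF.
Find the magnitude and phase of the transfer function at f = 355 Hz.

Step 1 — Angular frequency: ω = 2π·355 = 2231 rad/s.
Step 2 — Transfer function: H(jω) = 1/(1 + jωRC).
Step 3 — Denominator: 1 + jωRC = 1 + j·2231·868·1.34e-08 = 1 + j0.02594.
Step 4 — H = 0.9993 - j0.02593.
Step 5 — Magnitude: |H| = 0.9997 (-0.0 dB); phase: φ = -1.5°.

|H| = 0.9997 (-0.0 dB), φ = -1.5°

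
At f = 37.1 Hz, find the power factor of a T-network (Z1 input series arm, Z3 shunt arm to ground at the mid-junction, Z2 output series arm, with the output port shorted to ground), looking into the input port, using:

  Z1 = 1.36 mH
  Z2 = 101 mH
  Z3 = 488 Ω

Step 1 — Angular frequency: ω = 2π·f = 2π·37.1 = 233.1 rad/s.
Step 2 — Component impedances:
  Z1: Z = jωL = j·233.1·0.00136 = 0 + j0.317 Ω
  Z2: Z = jωL = j·233.1·0.101 = 0 + j23.54 Ω
  Z3: Z = R = 488 Ω
Step 3 — With the output port shorted to ground, the output series arm Z2 runs from the junction to ground; the shunt arm Z3 also runs from the junction to ground. They appear in parallel: Z3 || Z2 = 1.133 + j23.49 Ω.
Step 4 — Series with input arm Z1: Z_in = Z1 + (Z3 || Z2) = 1.133 + j23.81 Ω = 23.83∠87.3° Ω.
Step 5 — Power factor: PF = cos(φ) = Re(Z)/|Z| = 1.133/23.83 = 0.04755.
Step 6 — Type: Im(Z) = 23.81 ⇒ lagging (phase φ = 87.3°).

PF = 0.04755 (lagging, φ = 87.3°)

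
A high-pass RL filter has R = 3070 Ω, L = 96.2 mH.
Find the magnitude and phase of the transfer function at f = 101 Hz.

Step 1 — Angular frequency: ω = 2π·101 = 634.6 rad/s.
Step 2 — Transfer function: H(jω) = jωL/(R + jωL).
Step 3 — Numerator jωL = j·61.05; denominator R + jωL = 3070 + j61.05.
Step 4 — H = 0.0003953 + j0.01988.
Step 5 — Magnitude: |H| = 0.01988 (-34.0 dB); phase: φ = 88.9°.

|H| = 0.01988 (-34.0 dB), φ = 88.9°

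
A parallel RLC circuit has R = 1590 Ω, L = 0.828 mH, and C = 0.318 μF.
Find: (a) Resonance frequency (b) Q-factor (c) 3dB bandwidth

Step 1 — Resonance: ω₀ = 1/√(LC) = 1/√(0.000828·3.18e-07) = 6.163e+04 rad/s.
Step 2 — f₀ = ω₀/(2π) = 9808 Hz.
Step 3 — Parallel Q: Q = R/(ω₀L) = 1590/(6.163e+04·0.000828) = 31.16.
Step 4 — Bandwidth: Δω = ω₀/Q = 1978 rad/s; BW = Δω/(2π) = 314.8 Hz.

(a) f₀ = 9808 Hz  (b) Q = 31.16  (c) BW = 314.8 Hz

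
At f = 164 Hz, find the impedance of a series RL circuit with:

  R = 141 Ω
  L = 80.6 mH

Step 1 — Angular frequency: ω = 2π·f = 2π·164 = 1030 rad/s.
Step 2 — Component impedances:
  R: Z = R = 141 Ω
  L: Z = jωL = j·1030·0.0806 = 0 + j83.05 Ω
Step 3 — Series combination: Z_total = R + L = 141 + j83.05 Ω = 163.6∠30.5° Ω.

Z = 141 + j83.05 Ω = 163.6∠30.5° Ω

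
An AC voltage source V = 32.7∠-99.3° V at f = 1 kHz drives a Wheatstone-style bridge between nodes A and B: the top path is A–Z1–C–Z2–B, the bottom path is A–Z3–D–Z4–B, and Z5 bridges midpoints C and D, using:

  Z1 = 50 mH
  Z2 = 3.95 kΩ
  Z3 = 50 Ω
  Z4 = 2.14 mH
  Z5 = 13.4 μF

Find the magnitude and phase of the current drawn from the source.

Step 1 — Angular frequency: ω = 2π·f = 2π·1000 = 6283 rad/s.
Step 2 — Component impedances:
  Z1: Z = jωL = j·6283·0.05 = 0 + j314.2 Ω
  Z2: Z = R = 3950 Ω
  Z3: Z = R = 50 Ω
  Z4: Z = jωL = j·6283·0.00214 = 0 + j13.45 Ω
  Z5: Z = 1/(jωC) = -j/(ω·C) = 0 - j11.88 Ω
Step 3 — Bridge requires nodal analysis (the Z5 bridge couples midpoints C and D, so the two paths cannot be reduced to a simple series/parallel combination). Setting node B to ground and injecting 1 A at node A, the 3-node admittance system at A, C, D solves to V_A = Z_AB = 48.71 + j21.51 Ω = 53.25∠23.8° Ω.
Step 4 — Source phasor: V = 32.7∠-99.3° V = -5.284 - j32.27 V.
Step 5 — Ohm's law: I = V / Z_total = (-5.284 - j32.27) / (48.71 + j21.51) = -0.3356 - j0.5143 A.
Step 6 — Convert to polar: |I| = 0.6141 A, ∠I = -123.1°.

I = 0.6141∠-123.1° A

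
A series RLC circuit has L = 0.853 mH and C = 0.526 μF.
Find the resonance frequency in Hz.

Step 1 — Resonance condition Im(Z)=0 gives ω₀ = 1/√(LC).
Step 2 — ω₀ = 1/√(0.000853·5.26e-07) = 4.721e+04 rad/s.
Step 3 — f₀ = ω₀/(2π) = 7514 Hz.

f₀ = 7514 Hz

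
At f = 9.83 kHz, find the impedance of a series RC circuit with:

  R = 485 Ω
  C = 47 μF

Step 1 — Angular frequency: ω = 2π·f = 2π·9830 = 6.176e+04 rad/s.
Step 2 — Component impedances:
  R: Z = R = 485 Ω
  C: Z = 1/(jωC) = -j/(ω·C) = 0 - j0.3445 Ω
Step 3 — Series combination: Z_total = R + C = 485 - j0.3445 Ω = 485∠-0.0° Ω.

Z = 485 - j0.3445 Ω = 485∠-0.0° Ω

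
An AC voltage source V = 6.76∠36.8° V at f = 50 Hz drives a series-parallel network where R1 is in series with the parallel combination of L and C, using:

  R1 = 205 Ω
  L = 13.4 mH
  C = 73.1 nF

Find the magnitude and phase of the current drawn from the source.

Step 1 — Angular frequency: ω = 2π·f = 2π·50 = 314.2 rad/s.
Step 2 — Component impedances:
  R1: Z = R = 205 Ω
  L: Z = jωL = j·314.2·0.0134 = 0 + j4.21 Ω
  C: Z = 1/(jωC) = -j/(ω·C) = 0 - j4.354e+04 Ω
Step 3 — Parallel branch: L || C = 1/(1/L + 1/C) = 0 + j4.21 Ω.
Step 4 — Series with R1: Z_total = R1 + (L || C) = 205 + j4.21 Ω = 205∠1.2° Ω.
Step 5 — Source phasor: V = 6.76∠36.8° V = 5.413 + j4.049 V.
Step 6 — Ohm's law: I = V / Z_total = (5.413 + j4.049) / (205 + j4.21) = 0.0268 + j0.0192 A.
Step 7 — Convert to polar: |I| = 0.03297 A, ∠I = 35.6°.

I = 0.03297∠35.6° A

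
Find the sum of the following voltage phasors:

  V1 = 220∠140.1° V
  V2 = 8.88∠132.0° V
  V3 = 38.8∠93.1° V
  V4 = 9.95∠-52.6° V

Step 1 — Convert each phasor to rectangular form:
  V1 = 220·(cos(140.1°) + j·sin(140.1°)) = -168.8 + j141.1 V
  V2 = 8.88·(cos(132.0°) + j·sin(132.0°)) = -5.942 + j6.599 V
  V3 = 38.8·(cos(93.1°) + j·sin(93.1°)) = -2.098 + j38.74 V
  V4 = 9.95·(cos(-52.6°) + j·sin(-52.6°)) = 6.043 - j7.904 V
Step 2 — Sum components: V_total = -170.8 + j178.6 V.
Step 3 — Convert to polar: |V_total| = 247.1 V, ∠V_total = 133.7°.

V_total = 247.1∠133.7° V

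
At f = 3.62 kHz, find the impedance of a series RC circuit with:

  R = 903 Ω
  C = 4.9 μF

Step 1 — Angular frequency: ω = 2π·f = 2π·3620 = 2.275e+04 rad/s.
Step 2 — Component impedances:
  R: Z = R = 903 Ω
  C: Z = 1/(jωC) = -j/(ω·C) = 0 - j8.973 Ω
Step 3 — Series combination: Z_total = R + C = 903 - j8.973 Ω = 903∠-0.6° Ω.

Z = 903 - j8.973 Ω = 903∠-0.6° Ω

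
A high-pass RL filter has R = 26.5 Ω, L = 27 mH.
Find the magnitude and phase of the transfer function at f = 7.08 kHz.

Step 1 — Angular frequency: ω = 2π·7080 = 4.448e+04 rad/s.
Step 2 — Transfer function: H(jω) = jωL/(R + jωL).
Step 3 — Numerator jωL = j·1201; denominator R + jωL = 26.5 + j1201.
Step 4 — H = 0.9995 + j0.02205.
Step 5 — Magnitude: |H| = 0.9998 (-0.0 dB); phase: φ = 1.3°.

|H| = 0.9998 (-0.0 dB), φ = 1.3°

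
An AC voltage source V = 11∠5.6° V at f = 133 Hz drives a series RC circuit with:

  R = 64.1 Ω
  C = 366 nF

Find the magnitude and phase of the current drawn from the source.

Step 1 — Angular frequency: ω = 2π·f = 2π·133 = 835.7 rad/s.
Step 2 — Component impedances:
  R: Z = R = 64.1 Ω
  C: Z = 1/(jωC) = -j/(ω·C) = 0 - j3270 Ω
Step 3 — Series combination: Z_total = R + C = 64.1 - j3270 Ω = 3270∠-88.9° Ω.
Step 4 — Source phasor: V = 11∠5.6° V = 10.95 + j1.073 V.
Step 5 — Ohm's law: I = V / Z_total = (10.95 + j1.073) / (64.1 - j3270) = -0.0002626 + j0.003353 A.
Step 6 — Convert to polar: |I| = 0.003364 A, ∠I = 94.5°.

I = 0.003364∠94.5° A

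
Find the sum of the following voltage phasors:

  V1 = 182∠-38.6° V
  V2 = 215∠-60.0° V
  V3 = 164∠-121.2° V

Step 1 — Convert each phasor to rectangular form:
  V1 = 182·(cos(-38.6°) + j·sin(-38.6°)) = 142.2 - j113.5 V
  V2 = 215·(cos(-60.0°) + j·sin(-60.0°)) = 107.5 - j186.2 V
  V3 = 164·(cos(-121.2°) + j·sin(-121.2°)) = -84.96 - j140.3 V
Step 2 — Sum components: V_total = 164.8 - j440 V.
Step 3 — Convert to polar: |V_total| = 469.9 V, ∠V_total = -69.5°.

V_total = 469.9∠-69.5° V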